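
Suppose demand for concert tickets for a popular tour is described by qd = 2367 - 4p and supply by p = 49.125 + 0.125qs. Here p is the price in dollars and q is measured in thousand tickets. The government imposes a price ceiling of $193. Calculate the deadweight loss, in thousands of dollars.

16428

Rearranging supply gives qs = 8p - 393. Equilibrium: 2367 - 4p = 8p - 393, so 2760 = 12p and p* = 230, q* = 1447.
Since 193 < 230, the ceiling is binding.
At p = 193: qd = 2367 - 4·193 = 1595 and qs = 8·193 - 393 = 1151.
Quantity traded falls to 1151. At q = 1151 the demand price is (2367 - 1151)/4 = 304 and the supply price is (393 + 1151)/8 = 193.
Deadweight loss = ½ · (304 - 193) · (1447 - 1151) = ½ · 111 · 296 = 16428.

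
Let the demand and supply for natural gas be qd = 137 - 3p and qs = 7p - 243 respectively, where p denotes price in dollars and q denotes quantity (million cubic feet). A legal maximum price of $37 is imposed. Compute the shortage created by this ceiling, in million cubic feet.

10

Setting quantity demanded equal to quantity supplied, 137 - 3p = 7p - 243, gives p* = 38 and q* = 23.
The ceiling of 37 is below the equilibrium price 38, so it binds.
At p = 37: qd = 137 - 3·37 = 26 and qs = 7·37 - 243 = 16.
Shortage = qd - qs = 26 - 16 = 10.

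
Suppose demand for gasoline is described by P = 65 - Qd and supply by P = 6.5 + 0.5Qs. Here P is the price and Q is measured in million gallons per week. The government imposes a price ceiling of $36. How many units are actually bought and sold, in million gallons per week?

Rearranging demand gives Qd = 65 - P; rearranging supply gives Qs = 2P - 13. In a free market, 65 - P = 2P - 13 gives the equilibrium P* = 26, Q* = 39.
Since 36 is above P* = 26, the ceiling does not bind and the free-market outcome prevails.

39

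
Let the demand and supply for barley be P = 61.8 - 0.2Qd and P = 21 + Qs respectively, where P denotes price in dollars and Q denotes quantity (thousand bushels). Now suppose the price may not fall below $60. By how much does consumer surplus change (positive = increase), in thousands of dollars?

-107.5

Rearranging demand gives Qd = 309 - 5P; rearranging supply gives Qs = P - 21. Equilibrium: 309 - 5P = P - 21, so 330 = 6P and P* = 55, Q* = 34.
The floor of 60 is above the equilibrium price 55, so it binds.
At P = 60: Qd = 309 - 5·60 = 9 and Qs = 60 - 21 = 39.
Consumer surplus without the control is ½ · (61.8 - 55) · 34 = 115.6.
With the floor, consumers buy 9 units at 60, so CS = ½ · (61.8 - 60) · 9 = 8.1.
Change in consumer surplus = 8.1 - 115.6 = -107.5.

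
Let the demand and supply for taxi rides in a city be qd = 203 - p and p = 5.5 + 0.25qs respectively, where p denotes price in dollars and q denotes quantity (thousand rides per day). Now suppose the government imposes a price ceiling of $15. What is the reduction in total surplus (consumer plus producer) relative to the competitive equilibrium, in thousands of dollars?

Rearranging supply gives qs = 4p - 22. Without the control the market clears where 203 - p = 4p - 22, i.e. p* = 45 and q* = 158.
Since 15 < 45, the ceiling is binding.
At p = 15: qd = 203 - 15 = 188 and qs = 4·15 - 22 = 38.
Quantity traded falls to 38. At q = 38 the demand price is 203 - 38 = 165 and the supply price is (22 + 38)/4 = 15.
Deadweight loss = ½ · (165 - 15) · (158 - 38) = ½ · 150 · 120 = 9000.

9000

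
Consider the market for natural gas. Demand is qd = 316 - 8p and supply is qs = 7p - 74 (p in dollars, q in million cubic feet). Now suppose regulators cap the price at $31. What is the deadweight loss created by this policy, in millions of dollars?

Equilibrium: 316 - 8p = 7p - 74, so 390 = 15p and p* = 26, q* = 108.
Since 31 is above p* = 26, the ceiling does not bind and the free-market outcome prevails.
Since the control does not bind, no trades are prevented and deadweight loss is zero.

0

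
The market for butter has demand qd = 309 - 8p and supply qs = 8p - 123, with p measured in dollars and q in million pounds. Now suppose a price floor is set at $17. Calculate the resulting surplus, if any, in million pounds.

0

Equilibrium: 309 - 8p = 8p - 123, so 432 = 16p and p* = 27, q* = 93.
The floor of 17 is below the equilibrium price 27, so it is not binding; the market clears at p* = 27, q* = 93.
Since the control does not bind, there is no surplus.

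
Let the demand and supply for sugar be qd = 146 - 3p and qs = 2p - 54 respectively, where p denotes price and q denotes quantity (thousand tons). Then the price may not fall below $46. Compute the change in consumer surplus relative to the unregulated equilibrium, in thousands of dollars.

Equilibrium: 146 - 3p = 2p - 54, so 200 = 5p and p* = 40, q* = 26.
The floor of 46 is above the equilibrium price 40, so it binds.
At p = 46: qd = 146 - 3·46 = 8 and qs = 2·46 - 54 = 38.
Consumer surplus without the control is ½ · (146/3 - 40) · 26 = 338/3.
With the floor, consumers buy 8 units at 46, so CS = ½ · (146/3 - 46) · 8 = 32/3.
Change in consumer surplus = 32/3 - 338/3 = -102.

-102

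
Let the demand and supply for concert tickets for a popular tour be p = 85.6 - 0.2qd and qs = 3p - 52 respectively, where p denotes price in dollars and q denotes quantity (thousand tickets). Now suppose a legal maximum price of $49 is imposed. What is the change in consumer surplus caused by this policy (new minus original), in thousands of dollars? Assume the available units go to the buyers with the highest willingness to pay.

Rearranging demand gives qd = 428 - 5p. Without the control the market clears where 428 - 5p = 3p - 52, i.e. p* = 60 and q* = 128.
Since 49 < 60, the ceiling is binding.
At p = 49: qd = 428 - 5·49 = 183 and qs = 3·49 - 52 = 95.
Consumer surplus without the control is ½ · (85.6 - 60) · 128 = 1638.4.
With the ceiling, 95 units are sold at 49 (assume they go to the highest-value buyers). The demand price at q = 95 is 66.6, so CS = ½ · [(85.6 - 49) + (66.6 - 49)] · 95 = 2574.5.
Change in consumer surplus = 2574.5 - 1638.4 = 936.1.

936.1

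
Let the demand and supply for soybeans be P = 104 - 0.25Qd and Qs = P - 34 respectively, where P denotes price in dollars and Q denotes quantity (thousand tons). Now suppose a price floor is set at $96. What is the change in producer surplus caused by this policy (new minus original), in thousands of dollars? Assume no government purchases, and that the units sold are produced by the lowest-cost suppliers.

-96

Rearranging demand gives Qd = 416 - 4P. In a free market, 416 - 4P = P - 34 gives the equilibrium P* = 90, Q* = 56.
Because the floor (96) lies above the market-clearing price, it is binding.
At P = 96: Qd = 416 - 4·96 = 32 and Qs = 96 - 34 = 62.
Producer surplus without the control is ½ · (90 - 34) · 56 = 1568.
With the floor, 32 units are sold at 96. The supply price at Q = 32 is 66, so PS = ½ · [(96 - 34) + (96 - 66)] · 32 = 1472.
Change in producer surplus = 1472 - 1568 = -96.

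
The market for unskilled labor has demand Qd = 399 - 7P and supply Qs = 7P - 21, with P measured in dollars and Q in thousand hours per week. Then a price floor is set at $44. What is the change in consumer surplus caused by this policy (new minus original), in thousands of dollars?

-1960

Setting quantity demanded equal to quantity supplied, 399 - 7P = 7P - 21, gives P* = 30 and Q* = 189.
The floor of 44 is above the equilibrium price 30, so it binds.
At P = 44: Qd = 399 - 7·44 = 91 and Qs = 7·44 - 21 = 287.
Consumer surplus without the control is ½ · (57 - 30) · 189 = 2551.5.
With the floor, consumers buy 91 units at 44, so CS = ½ · (57 - 44) · 91 = 591.5.
Change in consumer surplus = 591.5 - 2551.5 = -1960.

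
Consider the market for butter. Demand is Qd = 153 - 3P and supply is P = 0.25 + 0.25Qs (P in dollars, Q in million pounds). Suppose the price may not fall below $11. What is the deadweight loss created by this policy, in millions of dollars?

0

Rearranging supply gives Qs = 4P - 1. In a free market, 153 - 3P = 4P - 1 gives the equilibrium P* = 22, Q* = 87.
The floor of 11 is below the equilibrium price 22, so it is not binding; the market clears at P* = 22, Q* = 87.
Since the control does not bind, no trades are prevented and deadweight loss is zero.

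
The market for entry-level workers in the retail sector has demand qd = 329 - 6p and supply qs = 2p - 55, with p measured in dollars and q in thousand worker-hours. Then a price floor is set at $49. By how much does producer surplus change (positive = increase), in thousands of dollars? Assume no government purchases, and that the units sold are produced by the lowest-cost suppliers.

26

In a free market, 329 - 6p = 2p - 55 gives the equilibrium p* = 48, q* = 41.
Since 49 > 48, the floor is binding.
At p = 49: qd = 329 - 6·49 = 35 and qs = 2·49 - 55 = 43.
Producer surplus without the control is ½ · (48 - 27.5) · 41 = 420.25.
With the floor, 35 units are sold at 49. The supply price at q = 35 is 45, so PS = ½ · [(49 - 27.5) + (49 - 45)] · 35 = 446.25.
Change in producer surplus = 446.25 - 420.25 = 26.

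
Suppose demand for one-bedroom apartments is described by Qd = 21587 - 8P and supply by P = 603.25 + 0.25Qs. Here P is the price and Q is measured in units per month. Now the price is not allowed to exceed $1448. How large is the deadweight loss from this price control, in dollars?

914112

Rearranging supply gives Qs = 4P - 2413. In a free market, 21587 - 8P = 4P - 2413 gives the equilibrium P* = 2000, Q* = 5587.
The ceiling of 1448 is below the equilibrium price 2000, so it binds.
At P = 1448: Qd = 21587 - 8·1448 = 10003 and Qs = 4·1448 - 2413 = 3379.
Quantity traded falls to 3379. At Q = 3379 the demand price is (21587 - 3379)/8 = 2276 and the supply price is (2413 + 3379)/4 = 1448.
Deadweight loss = ½ · (2276 - 1448) · (5587 - 3379) = ½ · 828 · 2208 = 914112.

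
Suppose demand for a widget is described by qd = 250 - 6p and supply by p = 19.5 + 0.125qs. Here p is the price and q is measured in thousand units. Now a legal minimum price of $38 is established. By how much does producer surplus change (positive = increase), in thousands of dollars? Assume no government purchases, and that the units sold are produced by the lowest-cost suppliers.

Rearranging supply gives qs = 8p - 156. Setting quantity demanded equal to quantity supplied, 250 - 6p = 8p - 156, gives p* = 29 and q* = 76.
Because the floor (38) lies above the market-clearing price, it is binding.
At p = 38: qd = 250 - 6·38 = 22 and qs = 8·38 - 156 = 148.
Producer surplus without the control is ½ · (29 - 19.5) · 76 = 361.
With the floor, 22 units are sold at 38. The supply price at q = 22 is 22.25, so PS = ½ · [(38 - 19.5) + (38 - 22.25)] · 22 = 376.75.
Change in producer surplus = 376.75 - 361 = 15.75.

15.75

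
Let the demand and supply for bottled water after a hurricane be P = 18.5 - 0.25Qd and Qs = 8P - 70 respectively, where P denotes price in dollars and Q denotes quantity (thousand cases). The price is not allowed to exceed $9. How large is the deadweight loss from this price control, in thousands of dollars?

108

Rearranging demand gives Qd = 74 - 4P. Setting quantity demanded equal to quantity supplied, 74 - 4P = 8P - 70, gives P* = 12 and Q* = 26.
Because the ceiling (9) lies below the market-clearing price, it is binding.
At P = 9: Qd = 74 - 4·9 = 38 and Qs = 8·9 - 70 = 2.
Quantity traded falls to 2. At Q = 2 the demand price is (74 - 2)/4 = 18 and the supply price is (70 + 2)/8 = 9.
Deadweight loss = ½ · (18 - 9) · (26 - 2) = ½ · 9 · 24 = 108.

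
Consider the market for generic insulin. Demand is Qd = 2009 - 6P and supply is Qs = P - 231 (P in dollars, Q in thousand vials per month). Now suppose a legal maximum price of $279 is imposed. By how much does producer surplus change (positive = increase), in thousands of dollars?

Equilibrium: 2009 - 6P = P - 231, so 2240 = 7P and P* = 320, Q* = 89.
Since 279 < 320, the ceiling is binding.
At P = 279: Qd = 2009 - 6·279 = 335 and Qs = 279 - 231 = 48.
Producer surplus without the control is ½ · (320 - 231) · 89 = 3960.5.
With the ceiling, producers sell 48 units at 279, so PS = ½ · (279 - 231) · 48 = 1152.
Change in producer surplus = 1152 - 3960.5 = -2808.5.

-2808.5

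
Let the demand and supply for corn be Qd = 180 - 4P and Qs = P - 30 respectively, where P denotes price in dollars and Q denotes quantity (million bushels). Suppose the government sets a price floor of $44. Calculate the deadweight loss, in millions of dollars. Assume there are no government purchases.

Equilibrium: 180 - 4P = P - 30, so 210 = 5P and P* = 42, Q* = 12.
The floor of 44 is above the equilibrium price 42, so it binds.
At P = 44: Qd = 180 - 4·44 = 4 and Qs = 44 - 30 = 14.
Quantity traded falls to 4. At Q = 4 the demand price is (180 - 4)/4 = 44 and the supply price is 30 + 4 = 34.
Deadweight loss = ½ · (44 - 34) · (12 - 4) = ½ · 10 · 8 = 40.

40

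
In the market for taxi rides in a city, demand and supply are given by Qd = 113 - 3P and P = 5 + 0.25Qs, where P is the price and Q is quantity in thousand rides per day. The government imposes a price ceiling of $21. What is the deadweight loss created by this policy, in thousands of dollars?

0

Rearranging supply gives Qs = 4P - 20. In a free market, 113 - 3P = 4P - 20 gives the equilibrium P* = 19, Q* = 56.
The ceiling of 21 is above the equilibrium price 19, so it is not binding; the market clears at P* = 19, Q* = 56.
Since the control does not bind, no trades are prevented and deadweight loss is zero.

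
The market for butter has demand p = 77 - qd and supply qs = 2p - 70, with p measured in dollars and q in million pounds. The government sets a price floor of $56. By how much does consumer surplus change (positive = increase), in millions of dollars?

Rearranging demand gives qd = 77 - p. Setting quantity demanded equal to quantity supplied, 77 - p = 2p - 70, gives p* = 49 and q* = 28.
Because the floor (56) lies above the market-clearing price, it is binding.
At p = 56: qd = 77 - 56 = 21 and qs = 2·56 - 70 = 42.
Consumer surplus without the control is ½ · (77 - 49) · 28 = 392.
With the floor, consumers buy 21 units at 56, so CS = ½ · (77 - 56) · 21 = 220.5.
Change in consumer surplus = 220.5 - 392 = -171.5.

-171.5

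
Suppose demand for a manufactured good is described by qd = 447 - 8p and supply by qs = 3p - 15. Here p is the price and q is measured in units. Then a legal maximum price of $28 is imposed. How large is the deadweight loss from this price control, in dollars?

In a free market, 447 - 8p = 3p - 15 gives the equilibrium p* = 42, q* = 111.
The ceiling of 28 is below the equilibrium price 42, so it binds.
At p = 28: qd = 447 - 8·28 = 223 and qs = 3·28 - 15 = 69.
Quantity traded falls to 69. At q = 69 the demand price is (447 - 69)/8 = 47.25 and the supply price is (15 + 69)/3 = 28.
Deadweight loss = ½ · (47.25 - 28) · (111 - 69) = ½ · 19.25 · 42 = 404.25.

404.25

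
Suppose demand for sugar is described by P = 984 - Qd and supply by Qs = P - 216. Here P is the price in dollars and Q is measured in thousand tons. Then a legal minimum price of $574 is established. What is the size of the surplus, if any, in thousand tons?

Rearranging demand gives Qd = 984 - P. In a free market, 984 - P = P - 216 gives the equilibrium P* = 600, Q* = 384.
The floor of 574 is below the equilibrium price 600, so it is not binding; the market clears at P* = 600, Q* = 384.
Since the control does not bind, there is no surplus.

0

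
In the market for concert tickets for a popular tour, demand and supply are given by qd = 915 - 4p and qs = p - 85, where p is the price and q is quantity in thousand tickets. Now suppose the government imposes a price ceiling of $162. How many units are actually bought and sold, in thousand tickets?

77

Setting quantity demanded equal to quantity supplied, 915 - 4p = p - 85, gives p* = 200 and q* = 115.
Since 162 < 200, the ceiling is binding.
At p = 162: qd = 915 - 4·162 = 267 and qs = 162 - 85 = 77.
The quantity actually transacted is the short side, supply: 77.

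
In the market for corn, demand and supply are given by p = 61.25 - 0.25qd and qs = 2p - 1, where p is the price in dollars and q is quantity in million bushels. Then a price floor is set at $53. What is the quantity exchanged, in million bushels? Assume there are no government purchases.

33

Rearranging demand gives qd = 245 - 4p. Setting quantity demanded equal to quantity supplied, 245 - 4p = 2p - 1, gives p* = 41 and q* = 81.
Since 53 > 41, the floor is binding.
At p = 53: qd = 245 - 4·53 = 33 and qs = 2·53 - 1 = 105.
The quantity actually transacted is the short side, demand: 33.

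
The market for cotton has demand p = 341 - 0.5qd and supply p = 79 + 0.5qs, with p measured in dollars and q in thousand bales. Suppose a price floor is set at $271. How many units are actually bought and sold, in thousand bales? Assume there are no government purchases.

Rearranging demand gives qd = 682 - 2p; rearranging supply gives qs = 2p - 158. In a free market, 682 - 2p = 2p - 158 gives the equilibrium p* = 210, q* = 262.
Because the floor (271) lies above the market-clearing price, it is binding.
At p = 271: qd = 682 - 2·271 = 140 and qs = 2·271 - 158 = 384.
The quantity actually transacted is the short side, demand: 140.

140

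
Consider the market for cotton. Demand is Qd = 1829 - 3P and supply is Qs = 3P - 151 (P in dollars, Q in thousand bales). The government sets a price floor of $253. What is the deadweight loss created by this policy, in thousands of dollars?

0

In a free market, 1829 - 3P = 3P - 151 gives the equilibrium P* = 330, Q* = 839.
Since 253 is below P* = 330, the floor does not bind and the free-market outcome prevails.
Since the control does not bind, no trades are prevented and deadweight loss is zero.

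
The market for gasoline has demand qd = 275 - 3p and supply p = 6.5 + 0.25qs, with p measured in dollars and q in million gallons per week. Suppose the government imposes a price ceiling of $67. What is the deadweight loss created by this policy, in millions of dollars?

0

Rearranging supply gives qs = 4p - 26. Without the control the market clears where 275 - 3p = 4p - 26, i.e. p* = 43 and q* = 146.
The ceiling of 67 is above the equilibrium price 43, so it is not binding; the market clears at p* = 43, q* = 146.
Since the control does not bind, no trades are prevented and deadweight loss is zero.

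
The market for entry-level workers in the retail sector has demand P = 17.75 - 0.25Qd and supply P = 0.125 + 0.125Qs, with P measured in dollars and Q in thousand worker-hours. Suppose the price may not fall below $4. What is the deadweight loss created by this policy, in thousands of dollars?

0

Rearranging demand gives Qd = 71 - 4P; rearranging supply gives Qs = 8P - 1. In a free market, 71 - 4P = 8P - 1 gives the equilibrium P* = 6, Q* = 47.
Since 4 is below P* = 6, the floor does not bind and the free-market outcome prevails.
Since the control does not bind, no trades are prevented and deadweight loss is zero.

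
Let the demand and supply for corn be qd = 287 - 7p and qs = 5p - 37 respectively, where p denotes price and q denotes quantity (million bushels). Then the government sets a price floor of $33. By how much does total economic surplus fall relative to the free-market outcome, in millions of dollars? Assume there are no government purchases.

Setting quantity demanded equal to quantity supplied, 287 - 7p = 5p - 37, gives p* = 27 and q* = 98.
The floor of 33 is above the equilibrium price 27, so it binds.
At p = 33: qd = 287 - 7·33 = 56 and qs = 5·33 - 37 = 128.
Quantity traded falls to 56. At q = 56 the demand price is (287 - 56)/7 = 33 and the supply price is (37 + 56)/5 = 18.6.
Deadweight loss = ½ · (33 - 18.6) · (98 - 56) = ½ · 14.4 · 42 = 302.4.

302.4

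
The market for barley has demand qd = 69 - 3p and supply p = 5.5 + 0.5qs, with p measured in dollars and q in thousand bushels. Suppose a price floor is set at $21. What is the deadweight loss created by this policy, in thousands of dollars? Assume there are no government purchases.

93.75

Rearranging supply gives qs = 2p - 11. Setting quantity demanded equal to quantity supplied, 69 - 3p = 2p - 11, gives p* = 16 and q* = 21.
The floor of 21 is above the equilibrium price 16, so it binds.
At p = 21: qd = 69 - 3·21 = 6 and qs = 2·21 - 11 = 31.
Quantity traded falls to 6. At q = 6 the demand price is (69 - 6)/3 = 21 and the supply price is (11 + 6)/2 = 8.5.
Deadweight loss = ½ · (21 - 8.5) · (21 - 6) = ½ · 12.5 · 15 = 93.75.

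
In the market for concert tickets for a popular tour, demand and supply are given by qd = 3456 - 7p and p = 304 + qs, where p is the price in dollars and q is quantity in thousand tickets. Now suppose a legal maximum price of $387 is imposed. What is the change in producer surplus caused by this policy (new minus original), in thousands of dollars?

Rearranging supply gives qs = p - 304. Setting quantity demanded equal to quantity supplied, 3456 - 7p = p - 304, gives p* = 470 and q* = 166.
Since 387 < 470, the ceiling is binding.
At p = 387: qd = 3456 - 7·387 = 747 and qs = 387 - 304 = 83.
Producer surplus without the control is ½ · (470 - 304) · 166 = 13778.
With the ceiling, producers sell 83 units at 387, so PS = ½ · (387 - 304) · 83 = 3444.5.
Change in producer surplus = 3444.5 - 13778 = -10333.5.

-10333.5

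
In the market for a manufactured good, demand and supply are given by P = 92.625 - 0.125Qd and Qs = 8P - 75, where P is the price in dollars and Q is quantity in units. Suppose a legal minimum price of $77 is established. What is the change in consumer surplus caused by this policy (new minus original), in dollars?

-5954

Rearranging demand gives Qd = 741 - 8P. Equilibrium: 741 - 8P = 8P - 75, so 816 = 16P and P* = 51, Q* = 333.
The floor of 77 is above the equilibrium price 51, so it binds.
At P = 77: Qd = 741 - 8·77 = 125 and Qs = 8·77 - 75 = 541.
Consumer surplus without the control is ½ · (92.625 - 51) · 333 = 6930.5625.
With the floor, consumers buy 125 units at 77, so CS = ½ · (92.625 - 77) · 125 = 976.5625.
Change in consumer surplus = 976.5625 - 6930.5625 = -5954.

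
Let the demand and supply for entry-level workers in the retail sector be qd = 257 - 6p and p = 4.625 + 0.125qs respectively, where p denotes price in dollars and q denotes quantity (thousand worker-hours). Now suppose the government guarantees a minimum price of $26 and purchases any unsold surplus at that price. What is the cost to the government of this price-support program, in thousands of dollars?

1820

Rearranging supply gives qs = 8p - 37. Setting quantity demanded equal to quantity supplied, 257 - 6p = 8p - 37, gives p* = 21 and q* = 131.
Since 26 > 21, the floor is binding.
At p = 26: qd = 257 - 6·26 = 101 and qs = 8·26 - 37 = 171.
Surplus = qs - qd = 70.
Government expenditure = surplus × support price = 70 × 26 = 1820.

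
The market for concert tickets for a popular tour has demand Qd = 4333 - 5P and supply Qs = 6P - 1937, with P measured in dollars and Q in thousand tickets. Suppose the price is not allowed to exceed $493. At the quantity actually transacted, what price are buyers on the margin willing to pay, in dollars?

662.4

In a free market, 4333 - 5P = 6P - 1937 gives the equilibrium P* = 570, Q* = 1483.
The ceiling of 493 is below the equilibrium price 570, so it binds.
At P = 493: Qd = 4333 - 5·493 = 1868 and Qs = 6·493 - 1937 = 1021.
Only 1021 units reach the market. On the demand curve, the marginal buyer's willingness to pay at Q = 1021 is (4333 - 1021)/5 = 662.4.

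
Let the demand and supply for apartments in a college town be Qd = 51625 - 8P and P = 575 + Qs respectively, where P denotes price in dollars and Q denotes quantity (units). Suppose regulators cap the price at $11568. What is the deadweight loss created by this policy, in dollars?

0

Rearranging supply gives Qs = P - 575. In a free market, 51625 - 8P = P - 575 gives the equilibrium P* = 5800, Q* = 5225.
Since 11568 is above P* = 5800, the ceiling does not bind and the free-market outcome prevails.
Since the control does not bind, no trades are prevented and deadweight loss is zero.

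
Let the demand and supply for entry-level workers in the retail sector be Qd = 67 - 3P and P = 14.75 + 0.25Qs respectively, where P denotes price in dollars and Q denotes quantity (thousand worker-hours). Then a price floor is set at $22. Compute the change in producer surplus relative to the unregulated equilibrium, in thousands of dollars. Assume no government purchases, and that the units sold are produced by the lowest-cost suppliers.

-14

Rearranging supply gives Qs = 4P - 59. In a free market, 67 - 3P = 4P - 59 gives the equilibrium P* = 18, Q* = 13.
The floor of 22 is above the equilibrium price 18, so it binds.
At P = 22: Qd = 67 - 3·22 = 1 and Qs = 4·22 - 59 = 29.
Producer surplus without the control is ½ · (18 - 14.75) · 13 = 21.125.
With the floor, 1 units are sold at 22. The supply price at Q = 1 is 15, so PS = ½ · [(22 - 14.75) + (22 - 15)] · 1 = 7.125.
Change in producer surplus = 7.125 - 21.125 = -14.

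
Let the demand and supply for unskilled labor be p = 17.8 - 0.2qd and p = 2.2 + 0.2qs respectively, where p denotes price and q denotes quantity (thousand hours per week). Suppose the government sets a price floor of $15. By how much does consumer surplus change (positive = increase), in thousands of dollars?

-132.5

Rearranging demand gives qd = 89 - 5p; rearranging supply gives qs = 5p - 11. Setting quantity demanded equal to quantity supplied, 89 - 5p = 5p - 11, gives p* = 10 and q* = 39.
The floor of 15 is above the equilibrium price 10, so it binds.
At p = 15: qd = 89 - 5·15 = 14 and qs = 5·15 - 11 = 64.
Consumer surplus without the control is ½ · (17.8 - 10) · 39 = 152.1.
With the floor, consumers buy 14 units at 15, so CS = ½ · (17.8 - 15) · 14 = 19.6.
Change in consumer surplus = 19.6 - 152.1 = -132.5.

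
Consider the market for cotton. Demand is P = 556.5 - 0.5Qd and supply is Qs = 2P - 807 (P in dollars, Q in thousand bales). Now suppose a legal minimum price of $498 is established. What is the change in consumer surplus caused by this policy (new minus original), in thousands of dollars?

Rearranging demand gives Qd = 1113 - 2P. Without the control the market clears where 1113 - 2P = 2P - 807, i.e. P* = 480 and Q* = 153.
Because the floor (498) lies above the market-clearing price, it is binding.
At P = 498: Qd = 1113 - 2·498 = 117 and Qs = 2·498 - 807 = 189.
Consumer surplus without the control is ½ · (556.5 - 480) · 153 = 5852.25.
With the floor, consumers buy 117 units at 498, so CS = ½ · (556.5 - 498) · 117 = 3422.25.
Change in consumer surplus = 3422.25 - 5852.25 = -2430.

-2430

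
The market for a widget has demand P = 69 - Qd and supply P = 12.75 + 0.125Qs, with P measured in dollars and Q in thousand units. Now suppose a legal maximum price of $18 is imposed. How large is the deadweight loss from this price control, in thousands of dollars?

Rearranging demand gives Qd = 69 - P; rearranging supply gives Qs = 8P - 102. Setting quantity demanded equal to quantity supplied, 69 - P = 8P - 102, gives P* = 19 and Q* = 50.
The ceiling of 18 is below the equilibrium price 19, so it binds.
At P = 18: Qd = 69 - 18 = 51 and Qs = 8·18 - 102 = 42.
Quantity traded falls to 42. At Q = 42 the demand price is 69 - 42 = 27 and the supply price is (102 + 42)/8 = 18.
Deadweight loss = ½ · (27 - 18) · (50 - 42) = ½ · 9 · 8 = 36.

36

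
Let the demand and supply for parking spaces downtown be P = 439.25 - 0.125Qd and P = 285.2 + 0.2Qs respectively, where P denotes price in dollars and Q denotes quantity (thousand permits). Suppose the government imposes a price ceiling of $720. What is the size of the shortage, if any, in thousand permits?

Rearranging demand gives Qd = 3514 - 8P; rearranging supply gives Qs = 5P - 1426. Equilibrium: 3514 - 8P = 5P - 1426, so 4940 = 13P and P* = 380, Q* = 474.
Since 720 is above P* = 380, the ceiling does not bind and the free-market outcome prevails.
Since the control does not bind, there is no shortage.

0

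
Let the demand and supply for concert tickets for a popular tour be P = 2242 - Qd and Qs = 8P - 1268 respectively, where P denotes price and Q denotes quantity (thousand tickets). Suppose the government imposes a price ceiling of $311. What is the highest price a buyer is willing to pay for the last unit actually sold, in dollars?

Rearranging demand gives Qd = 2242 - P. In a free market, 2242 - P = 8P - 1268 gives the equilibrium P* = 390, Q* = 1852.
Since 311 < 390, the ceiling is binding.
At P = 311: Qd = 2242 - 311 = 1931 and Qs = 8·311 - 1268 = 1220.
Only 1220 units reach the market. On the demand curve, the marginal buyer's willingness to pay at Q = 1220 is (2242 - 1220) = 1022.

1022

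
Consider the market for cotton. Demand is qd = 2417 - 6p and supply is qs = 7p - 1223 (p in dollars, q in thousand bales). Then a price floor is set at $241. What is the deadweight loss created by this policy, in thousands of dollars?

Setting quantity demanded equal to quantity supplied, 2417 - 6p = 7p - 1223, gives p* = 280 and q* = 737.
The floor of 241 is below the equilibrium price 280, so it is not binding; the market clears at p* = 280, q* = 737.
Since the control does not bind, no trades are prevented and deadweight loss is zero.

0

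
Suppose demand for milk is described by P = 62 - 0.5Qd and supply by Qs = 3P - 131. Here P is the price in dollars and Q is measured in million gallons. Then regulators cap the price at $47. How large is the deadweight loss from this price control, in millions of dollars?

Rearranging demand gives Qd = 124 - 2P. Without the control the market clears where 124 - 2P = 3P - 131, i.e. P* = 51 and Q* = 22.
The ceiling of 47 is below the equilibrium price 51, so it binds.
At P = 47: Qd = 124 - 2·47 = 30 and Qs = 3·47 - 131 = 10.
Quantity traded falls to 10. At Q = 10 the demand price is (124 - 10)/2 = 57 and the supply price is (131 + 10)/3 = 47.
Deadweight loss = ½ · (57 - 47) · (22 - 10) = ½ · 10 · 12 = 60.

60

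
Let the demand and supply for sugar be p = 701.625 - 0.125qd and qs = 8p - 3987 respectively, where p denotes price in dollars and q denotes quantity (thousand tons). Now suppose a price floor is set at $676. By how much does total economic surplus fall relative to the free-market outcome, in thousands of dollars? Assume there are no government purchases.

46208

Rearranging demand gives qd = 5613 - 8p. Equilibrium: 5613 - 8p = 8p - 3987, so 9600 = 16p and p* = 600, q* = 813.
The floor of 676 is above the equilibrium price 600, so it binds.
At p = 676: qd = 5613 - 8·676 = 205 and qs = 8·676 - 3987 = 1421.
Quantity traded falls to 205. At q = 205 the demand price is (5613 - 205)/8 = 676 and the supply price is (3987 + 205)/8 = 524.
Deadweight loss = ½ · (676 - 524) · (813 - 205) = ½ · 152 · 608 = 46208.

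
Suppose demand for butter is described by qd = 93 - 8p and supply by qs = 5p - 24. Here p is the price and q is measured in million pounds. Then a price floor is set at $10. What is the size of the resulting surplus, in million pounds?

Without the control the market clears where 93 - 8p = 5p - 24, i.e. p* = 9 and q* = 21.
Because the floor (10) lies above the market-clearing price, it is binding.
At p = 10: qd = 93 - 8·10 = 13 and qs = 5·10 - 24 = 26.
Surplus = qs - qd = 26 - 13 = 13.

13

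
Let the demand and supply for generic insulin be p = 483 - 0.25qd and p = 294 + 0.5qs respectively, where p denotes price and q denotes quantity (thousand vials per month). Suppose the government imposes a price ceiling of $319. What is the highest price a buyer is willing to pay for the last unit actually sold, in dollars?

470.5

Rearranging demand gives qd = 1932 - 4p; rearranging supply gives qs = 2p - 588. Setting quantity demanded equal to quantity supplied, 1932 - 4p = 2p - 588, gives p* = 420 and q* = 252.
Because the ceiling (319) lies below the market-clearing price, it is binding.
At p = 319: qd = 1932 - 4·319 = 656 and qs = 2·319 - 588 = 50.
Only 50 units reach the market. On the demand curve, the marginal buyer's willingness to pay at q = 50 is (1932 - 50)/4 = 470.5.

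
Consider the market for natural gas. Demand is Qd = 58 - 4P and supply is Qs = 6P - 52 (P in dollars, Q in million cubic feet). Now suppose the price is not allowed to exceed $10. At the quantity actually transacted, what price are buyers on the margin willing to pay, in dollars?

Setting quantity demanded equal to quantity supplied, 58 - 4P = 6P - 52, gives P* = 11 and Q* = 14.
The ceiling of 10 is below the equilibrium price 11, so it binds.
At P = 10: Qd = 58 - 4·10 = 18 and Qs = 6·10 - 52 = 8.
Only 8 units reach the market. On the demand curve, the marginal buyer's willingness to pay at Q = 8 is (58 - 8)/4 = 12.5.

12.5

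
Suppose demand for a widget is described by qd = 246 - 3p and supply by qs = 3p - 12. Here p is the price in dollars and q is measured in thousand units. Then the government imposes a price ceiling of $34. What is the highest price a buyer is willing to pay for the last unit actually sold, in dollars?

52

Setting quantity demanded equal to quantity supplied, 246 - 3p = 3p - 12, gives p* = 43 and q* = 117.
Because the ceiling (34) lies below the market-clearing price, it is binding.
At p = 34: qd = 246 - 3·34 = 144 and qs = 3·34 - 12 = 90.
Only 90 units reach the market. On the demand curve, the marginal buyer's willingness to pay at q = 90 is (246 - 90)/3 = 52.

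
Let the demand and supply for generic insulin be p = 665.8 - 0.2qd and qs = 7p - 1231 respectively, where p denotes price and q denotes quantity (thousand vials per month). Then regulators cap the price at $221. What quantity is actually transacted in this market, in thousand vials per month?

Rearranging demand gives qd = 3329 - 5p. Without the control the market clears where 3329 - 5p = 7p - 1231, i.e. p* = 380 and q* = 1429.
Since 221 < 380, the ceiling is binding.
At p = 221: qd = 3329 - 5·221 = 2224 and qs = 7·221 - 1231 = 316.
The quantity actually transacted is the short side, supply: 316.

316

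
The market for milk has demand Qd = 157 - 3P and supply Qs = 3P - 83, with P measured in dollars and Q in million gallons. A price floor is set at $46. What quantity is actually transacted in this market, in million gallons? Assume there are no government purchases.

Equilibrium: 157 - 3P = 3P - 83, so 240 = 6P and P* = 40, Q* = 37.
The floor of 46 is above the equilibrium price 40, so it binds.
At P = 46: Qd = 157 - 3·46 = 19 and Qs = 3·46 - 83 = 55.
The quantity actually transacted is the short side, demand: 19.

19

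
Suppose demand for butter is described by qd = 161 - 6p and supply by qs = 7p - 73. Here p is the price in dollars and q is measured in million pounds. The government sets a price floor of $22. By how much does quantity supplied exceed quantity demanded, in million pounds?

In a free market, 161 - 6p = 7p - 73 gives the equilibrium p* = 18, q* = 53.
The floor of 22 is above the equilibrium price 18, so it binds.
At p = 22: qd = 161 - 6·22 = 29 and qs = 7·22 - 73 = 81.
Surplus = qs - qd = 81 - 29 = 52.

52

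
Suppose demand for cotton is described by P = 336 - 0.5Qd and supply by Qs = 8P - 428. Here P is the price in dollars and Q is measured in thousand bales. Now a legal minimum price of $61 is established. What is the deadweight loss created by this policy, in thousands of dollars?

Rearranging demand gives Qd = 672 - 2P. Setting quantity demanded equal to quantity supplied, 672 - 2P = 8P - 428, gives P* = 110 and Q* = 452.
Since 61 is below P* = 110, the floor does not bind and the free-market outcome prevails.
Since the control does not bind, no trades are prevented and deadweight loss is zero.

0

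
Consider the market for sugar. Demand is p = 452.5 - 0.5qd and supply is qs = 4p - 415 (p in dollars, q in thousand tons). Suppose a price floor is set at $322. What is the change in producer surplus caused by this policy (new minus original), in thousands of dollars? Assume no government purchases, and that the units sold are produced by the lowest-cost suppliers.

21420

Rearranging demand gives qd = 905 - 2p. In a free market, 905 - 2p = 4p - 415 gives the equilibrium p* = 220, q* = 465.
Since 322 > 220, the floor is binding.
At p = 322: qd = 905 - 2·322 = 261 and qs = 4·322 - 415 = 873.
Producer surplus without the control is ½ · (220 - 103.75) · 465 = 27028.125.
With the floor, 261 units are sold at 322. The supply price at q = 261 is 169, so PS = ½ · [(322 - 103.75) + (322 - 169)] · 261 = 48448.125.
Change in producer surplus = 48448.125 - 27028.125 = 21420.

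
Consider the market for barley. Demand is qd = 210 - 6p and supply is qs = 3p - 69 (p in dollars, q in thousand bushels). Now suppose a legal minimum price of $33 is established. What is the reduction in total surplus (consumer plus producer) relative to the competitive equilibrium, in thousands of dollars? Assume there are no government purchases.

Setting quantity demanded equal to quantity supplied, 210 - 6p = 3p - 69, gives p* = 31 and q* = 24.
Because the floor (33) lies above the market-clearing price, it is binding.
At p = 33: qd = 210 - 6·33 = 12 and qs = 3·33 - 69 = 30.
Quantity traded falls to 12. At q = 12 the demand price is (210 - 12)/6 = 33 and the supply price is (69 + 12)/3 = 27.
Deadweight loss = ½ · (33 - 27) · (24 - 12) = ½ · 6 · 12 = 36.

36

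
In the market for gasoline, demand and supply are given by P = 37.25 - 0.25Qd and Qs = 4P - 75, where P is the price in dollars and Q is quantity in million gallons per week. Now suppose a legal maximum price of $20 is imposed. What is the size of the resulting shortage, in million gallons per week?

64

Rearranging demand gives Qd = 149 - 4P. In a free market, 149 - 4P = 4P - 75 gives the equilibrium P* = 28, Q* = 37.
Because the ceiling (20) lies below the market-clearing price, it is binding.
At P = 20: Qd = 149 - 4·20 = 69 and Qs = 4·20 - 75 = 5.
Shortage = Qd - Qs = 69 - 5 = 64.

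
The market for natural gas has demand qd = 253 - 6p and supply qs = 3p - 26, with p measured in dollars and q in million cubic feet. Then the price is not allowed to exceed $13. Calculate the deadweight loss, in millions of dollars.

Without the control the market clears where 253 - 6p = 3p - 26, i.e. p* = 31 and q* = 67.
The ceiling of 13 is below the equilibrium price 31, so it binds.
At p = 13: qd = 253 - 6·13 = 175 and qs = 3·13 - 26 = 13.
Quantity traded falls to 13. At q = 13 the demand price is (253 - 13)/6 = 40 and the supply price is (26 + 13)/3 = 13.
Deadweight loss = ½ · (40 - 13) · (67 - 13) = ½ · 27 · 54 = 729.

729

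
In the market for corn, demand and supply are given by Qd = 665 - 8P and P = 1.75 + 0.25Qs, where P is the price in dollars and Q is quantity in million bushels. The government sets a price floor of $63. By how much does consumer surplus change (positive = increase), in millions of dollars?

Rearranging supply gives Qs = 4P - 7. In a free market, 665 - 8P = 4P - 7 gives the equilibrium P* = 56, Q* = 217.
Because the floor (63) lies above the market-clearing price, it is binding.
At P = 63: Qd = 665 - 8·63 = 161 and Qs = 4·63 - 7 = 245.
Consumer surplus without the control is ½ · (83.125 - 56) · 217 = 2943.0625.
With the floor, consumers buy 161 units at 63, so CS = ½ · (83.125 - 63) · 161 = 1620.0625.
Change in consumer surplus = 1620.0625 - 2943.0625 = -1323.

-1323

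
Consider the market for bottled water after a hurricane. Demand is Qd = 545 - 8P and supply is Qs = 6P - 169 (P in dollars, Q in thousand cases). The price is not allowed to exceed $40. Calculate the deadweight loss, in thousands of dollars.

635.25

Equilibrium: 545 - 8P = 6P - 169, so 714 = 14P and P* = 51, Q* = 137.
Because the ceiling (40) lies below the market-clearing price, it is binding.
At P = 40: Qd = 545 - 8·40 = 225 and Qs = 6·40 - 169 = 71.
Quantity traded falls to 71. At Q = 71 the demand price is (545 - 71)/8 = 59.25 and the supply price is (169 + 71)/6 = 40.
Deadweight loss = ½ · (59.25 - 40) · (137 - 71) = ½ · 19.25 · 66 = 635.25.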